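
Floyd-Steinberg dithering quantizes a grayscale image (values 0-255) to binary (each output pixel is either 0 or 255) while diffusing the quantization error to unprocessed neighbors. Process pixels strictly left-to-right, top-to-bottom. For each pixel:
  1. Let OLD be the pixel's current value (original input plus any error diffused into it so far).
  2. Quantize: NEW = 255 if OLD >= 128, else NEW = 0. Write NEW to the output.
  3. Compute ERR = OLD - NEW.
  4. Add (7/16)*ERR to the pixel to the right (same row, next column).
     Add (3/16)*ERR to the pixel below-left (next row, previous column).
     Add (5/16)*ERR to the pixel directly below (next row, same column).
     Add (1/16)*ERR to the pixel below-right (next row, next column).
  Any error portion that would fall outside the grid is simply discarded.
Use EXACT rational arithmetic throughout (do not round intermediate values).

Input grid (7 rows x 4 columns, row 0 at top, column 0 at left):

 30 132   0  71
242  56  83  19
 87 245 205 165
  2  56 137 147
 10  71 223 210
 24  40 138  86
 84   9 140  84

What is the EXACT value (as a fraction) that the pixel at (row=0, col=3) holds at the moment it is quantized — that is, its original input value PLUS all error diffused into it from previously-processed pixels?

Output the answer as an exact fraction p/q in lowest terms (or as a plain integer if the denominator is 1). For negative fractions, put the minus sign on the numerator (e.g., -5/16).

Answer: 102337/2048

Derivation:
(0,0): OLD=30 → NEW=0, ERR=30
(0,1): OLD=1161/8 → NEW=255, ERR=-879/8
(0,2): OLD=-6153/128 → NEW=0, ERR=-6153/128
(0,3): OLD=102337/2048 → NEW=0, ERR=102337/2048
Target (0,3): original=71, with diffused error = 102337/2048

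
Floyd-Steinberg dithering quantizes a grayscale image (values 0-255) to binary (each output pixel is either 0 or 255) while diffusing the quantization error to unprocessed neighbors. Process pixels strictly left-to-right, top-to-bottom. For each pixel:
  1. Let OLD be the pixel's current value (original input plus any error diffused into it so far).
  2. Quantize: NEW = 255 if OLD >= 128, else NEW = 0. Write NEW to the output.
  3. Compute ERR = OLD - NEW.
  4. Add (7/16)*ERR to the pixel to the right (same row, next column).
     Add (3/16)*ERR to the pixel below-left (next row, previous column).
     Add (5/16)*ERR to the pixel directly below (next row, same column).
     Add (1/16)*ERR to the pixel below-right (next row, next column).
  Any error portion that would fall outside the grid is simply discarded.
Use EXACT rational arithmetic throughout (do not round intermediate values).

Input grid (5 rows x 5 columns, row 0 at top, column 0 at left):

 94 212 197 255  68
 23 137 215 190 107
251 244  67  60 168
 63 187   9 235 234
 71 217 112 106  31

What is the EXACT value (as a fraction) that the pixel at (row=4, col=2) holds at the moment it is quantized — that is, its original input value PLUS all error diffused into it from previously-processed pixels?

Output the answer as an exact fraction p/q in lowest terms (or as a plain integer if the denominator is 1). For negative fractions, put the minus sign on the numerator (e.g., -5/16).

Answer: 43115501930727/549755813888

Derivation:
(0,0): OLD=94 → NEW=0, ERR=94
(0,1): OLD=2025/8 → NEW=255, ERR=-15/8
(0,2): OLD=25111/128 → NEW=255, ERR=-7529/128
(0,3): OLD=469537/2048 → NEW=255, ERR=-52703/2048
(0,4): OLD=1859303/32768 → NEW=0, ERR=1859303/32768
(1,0): OLD=6659/128 → NEW=0, ERR=6659/128
(1,1): OLD=157717/1024 → NEW=255, ERR=-103403/1024
(1,2): OLD=4833209/32768 → NEW=255, ERR=-3522631/32768
(1,3): OLD=18597637/131072 → NEW=255, ERR=-14825723/131072
(1,4): OLD=154428271/2097152 → NEW=0, ERR=154428271/2097152
(2,0): OLD=4068535/16384 → NEW=255, ERR=-109385/16384
(2,1): OLD=100987213/524288 → NEW=255, ERR=-32706227/524288
(2,2): OLD=-179568345/8388608 → NEW=0, ERR=-179568345/8388608
(2,3): OLD=3003199621/134217728 → NEW=0, ERR=3003199621/134217728
(2,4): OLD=416035156579/2147483648 → NEW=255, ERR=-131573173661/2147483648
(3,0): OLD=412862023/8388608 → NEW=0, ERR=412862023/8388608
(3,1): OLD=12388770491/67108864 → NEW=255, ERR=-4723989829/67108864
(3,2): OLD=-60537167623/2147483648 → NEW=0, ERR=-60537167623/2147483648
(3,3): OLD=931293161937/4294967296 → NEW=255, ERR=-163923498543/4294967296
(3,4): OLD=13713263717685/68719476736 → NEW=255, ERR=-3810202849995/68719476736
(4,0): OLD=78578180937/1073741824 → NEW=0, ERR=78578180937/1073741824
(4,1): OLD=7724400561353/34359738368 → NEW=255, ERR=-1037332722487/34359738368
(4,2): OLD=43115501930727/549755813888 → NEW=0, ERR=43115501930727/549755813888
Target (4,2): original=112, with diffused error = 43115501930727/549755813888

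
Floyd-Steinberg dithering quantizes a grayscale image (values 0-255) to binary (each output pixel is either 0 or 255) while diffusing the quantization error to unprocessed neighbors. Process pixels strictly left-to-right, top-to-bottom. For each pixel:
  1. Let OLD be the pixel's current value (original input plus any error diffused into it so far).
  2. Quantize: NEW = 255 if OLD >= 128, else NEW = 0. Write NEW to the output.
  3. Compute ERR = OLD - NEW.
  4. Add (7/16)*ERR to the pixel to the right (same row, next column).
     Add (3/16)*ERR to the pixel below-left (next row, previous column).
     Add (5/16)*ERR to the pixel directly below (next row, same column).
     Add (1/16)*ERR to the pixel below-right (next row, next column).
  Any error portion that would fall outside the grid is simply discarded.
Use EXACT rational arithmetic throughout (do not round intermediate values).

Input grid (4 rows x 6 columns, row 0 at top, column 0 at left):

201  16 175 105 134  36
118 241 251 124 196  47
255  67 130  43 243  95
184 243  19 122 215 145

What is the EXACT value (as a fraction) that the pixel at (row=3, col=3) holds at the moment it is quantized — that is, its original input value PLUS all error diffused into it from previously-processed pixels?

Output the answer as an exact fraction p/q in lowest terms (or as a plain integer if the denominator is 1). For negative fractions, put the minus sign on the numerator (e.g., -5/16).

Answer: 4622686158521/34359738368

Derivation:
(0,0): OLD=201 → NEW=255, ERR=-54
(0,1): OLD=-61/8 → NEW=0, ERR=-61/8
(0,2): OLD=21973/128 → NEW=255, ERR=-10667/128
(0,3): OLD=140371/2048 → NEW=0, ERR=140371/2048
(0,4): OLD=5373509/32768 → NEW=255, ERR=-2982331/32768
(0,5): OLD=-2001949/524288 → NEW=0, ERR=-2001949/524288
(1,0): OLD=12761/128 → NEW=0, ERR=12761/128
(1,1): OLD=269551/1024 → NEW=255, ERR=8431/1024
(1,2): OLD=7894939/32768 → NEW=255, ERR=-460901/32768
(1,3): OLD=15334335/131072 → NEW=0, ERR=15334335/131072
(1,4): OLD=1864871197/8388608 → NEW=255, ERR=-274223843/8388608
(1,5): OLD=3465033659/134217728 → NEW=0, ERR=3465033659/134217728
(2,0): OLD=4713653/16384 → NEW=255, ERR=535733/16384
(2,1): OLD=45860631/524288 → NEW=0, ERR=45860631/524288
(2,2): OLD=1563000069/8388608 → NEW=255, ERR=-576094971/8388608
(2,3): OLD=2852511261/67108864 → NEW=0, ERR=2852511261/67108864
(2,4): OLD=565933236695/2147483648 → NEW=255, ERR=18324906455/2147483648
(2,5): OLD=3599450879057/34359738368 → NEW=0, ERR=3599450879057/34359738368
(3,0): OLD=1766803045/8388608 → NEW=255, ERR=-372291995/8388608
(3,1): OLD=16111862401/67108864 → NEW=255, ERR=-1000897919/67108864
(3,2): OLD=2389352467/536870912 → NEW=0, ERR=2389352467/536870912
(3,3): OLD=4622686158521/34359738368 → NEW=255, ERR=-4139047125319/34359738368
Target (3,3): original=122, with diffused error = 4622686158521/34359738368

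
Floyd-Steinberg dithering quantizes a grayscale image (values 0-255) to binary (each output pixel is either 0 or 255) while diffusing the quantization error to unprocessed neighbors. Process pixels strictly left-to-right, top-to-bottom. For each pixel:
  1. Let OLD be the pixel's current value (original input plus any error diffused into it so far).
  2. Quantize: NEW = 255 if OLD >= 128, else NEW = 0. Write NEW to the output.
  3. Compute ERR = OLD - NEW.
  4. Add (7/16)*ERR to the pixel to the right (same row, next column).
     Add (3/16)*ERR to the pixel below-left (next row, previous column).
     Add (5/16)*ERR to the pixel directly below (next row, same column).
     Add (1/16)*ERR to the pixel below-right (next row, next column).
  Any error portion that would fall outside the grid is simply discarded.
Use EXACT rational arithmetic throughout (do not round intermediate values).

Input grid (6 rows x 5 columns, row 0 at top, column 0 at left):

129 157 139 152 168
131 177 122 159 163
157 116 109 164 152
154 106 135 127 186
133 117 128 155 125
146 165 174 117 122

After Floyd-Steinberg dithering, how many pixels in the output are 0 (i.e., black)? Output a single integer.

(0,0): OLD=129 → NEW=255, ERR=-126
(0,1): OLD=815/8 → NEW=0, ERR=815/8
(0,2): OLD=23497/128 → NEW=255, ERR=-9143/128
(0,3): OLD=247295/2048 → NEW=0, ERR=247295/2048
(0,4): OLD=7236089/32768 → NEW=255, ERR=-1119751/32768
(1,0): OLD=14173/128 → NEW=0, ERR=14173/128
(1,1): OLD=241675/1024 → NEW=255, ERR=-19445/1024
(1,2): OLD=3944551/32768 → NEW=0, ERR=3944551/32768
(1,3): OLD=31264347/131072 → NEW=255, ERR=-2159013/131072
(1,4): OLD=320154545/2097152 → NEW=255, ERR=-214619215/2097152
(2,0): OLD=3080873/16384 → NEW=255, ERR=-1097047/16384
(2,1): OLD=57809491/524288 → NEW=0, ERR=57809491/524288
(2,2): OLD=1598724793/8388608 → NEW=255, ERR=-540370247/8388608
(2,3): OLD=15972605979/134217728 → NEW=0, ERR=15972605979/134217728
(2,4): OLD=367336778237/2147483648 → NEW=255, ERR=-180271552003/2147483648
(3,0): OLD=1289746585/8388608 → NEW=255, ERR=-849348455/8388608
(3,1): OLD=5361800229/67108864 → NEW=0, ERR=5361800229/67108864
(3,2): OLD=384462923559/2147483648 → NEW=255, ERR=-163145406681/2147483648
(3,3): OLD=477540995631/4294967296 → NEW=0, ERR=477540995631/4294967296
(3,4): OLD=14833017513611/68719476736 → NEW=255, ERR=-2690449054069/68719476736
(4,0): OLD=124919125079/1073741824 → NEW=0, ERR=124919125079/1073741824
(4,1): OLD=5919975752279/34359738368 → NEW=255, ERR=-2841757531561/34359738368
(4,2): OLD=51631034534649/549755813888 → NEW=0, ERR=51631034534649/549755813888
(4,3): OLD=1924101895980631/8796093022208 → NEW=255, ERR=-318901824682409/8796093022208
(4,4): OLD=14615989836087265/140737488355328 → NEW=0, ERR=14615989836087265/140737488355328
(5,0): OLD=91726136245605/549755813888 → NEW=255, ERR=-48461596295835/549755813888
(5,1): OLD=551817633856495/4398046511104 → NEW=0, ERR=551817633856495/4398046511104
(5,2): OLD=34660057208463079/140737488355328 → NEW=255, ERR=-1228002322145561/140737488355328
(5,3): OLD=71604482580173577/562949953421312 → NEW=0, ERR=71604482580173577/562949953421312
(5,4): OLD=1872019767081687187/9007199254740992 → NEW=255, ERR=-424816042877265773/9007199254740992
Output grid:
  Row 0: #.#.#  (2 black, running=2)
  Row 1: .#.##  (2 black, running=4)
  Row 2: #.#.#  (2 black, running=6)
  Row 3: #.#.#  (2 black, running=8)
  Row 4: .#.#.  (3 black, running=11)
  Row 5: #.#.#  (2 black, running=13)

Answer: 13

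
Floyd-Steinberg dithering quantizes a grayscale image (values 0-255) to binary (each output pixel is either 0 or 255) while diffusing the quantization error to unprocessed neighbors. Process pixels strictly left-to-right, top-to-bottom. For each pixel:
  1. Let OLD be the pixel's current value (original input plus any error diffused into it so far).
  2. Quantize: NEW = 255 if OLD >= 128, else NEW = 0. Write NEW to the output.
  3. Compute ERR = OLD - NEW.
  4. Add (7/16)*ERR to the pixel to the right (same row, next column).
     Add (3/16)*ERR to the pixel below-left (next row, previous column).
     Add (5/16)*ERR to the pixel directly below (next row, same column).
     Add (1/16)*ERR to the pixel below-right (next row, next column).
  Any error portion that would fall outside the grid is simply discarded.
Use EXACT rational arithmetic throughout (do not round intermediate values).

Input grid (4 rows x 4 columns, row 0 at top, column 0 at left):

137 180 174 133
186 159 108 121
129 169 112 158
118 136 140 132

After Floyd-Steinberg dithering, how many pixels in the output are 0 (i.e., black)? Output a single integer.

Answer: 6

Derivation:
(0,0): OLD=137 → NEW=255, ERR=-118
(0,1): OLD=1027/8 → NEW=255, ERR=-1013/8
(0,2): OLD=15181/128 → NEW=0, ERR=15181/128
(0,3): OLD=378651/2048 → NEW=255, ERR=-143589/2048
(1,0): OLD=16049/128 → NEW=0, ERR=16049/128
(1,1): OLD=193687/1024 → NEW=255, ERR=-67433/1024
(1,2): OLD=3119267/32768 → NEW=0, ERR=3119267/32768
(1,3): OLD=77672933/524288 → NEW=255, ERR=-56020507/524288
(2,0): OLD=2553197/16384 → NEW=255, ERR=-1624723/16384
(2,1): OLD=68535615/524288 → NEW=255, ERR=-65157825/524288
(2,2): OLD=66296683/1048576 → NEW=0, ERR=66296683/1048576
(2,3): OLD=2654488383/16777216 → NEW=255, ERR=-1623701697/16777216
(3,0): OLD=534426589/8388608 → NEW=0, ERR=534426589/8388608
(3,1): OLD=17541233347/134217728 → NEW=255, ERR=-16684287293/134217728
(3,2): OLD=170638332861/2147483648 → NEW=0, ERR=170638332861/2147483648
(3,3): OLD=4826560315307/34359738368 → NEW=255, ERR=-3935172968533/34359738368
Output grid:
  Row 0: ##.#  (1 black, running=1)
  Row 1: .#.#  (2 black, running=3)
  Row 2: ##.#  (1 black, running=4)
  Row 3: .#.#  (2 black, running=6)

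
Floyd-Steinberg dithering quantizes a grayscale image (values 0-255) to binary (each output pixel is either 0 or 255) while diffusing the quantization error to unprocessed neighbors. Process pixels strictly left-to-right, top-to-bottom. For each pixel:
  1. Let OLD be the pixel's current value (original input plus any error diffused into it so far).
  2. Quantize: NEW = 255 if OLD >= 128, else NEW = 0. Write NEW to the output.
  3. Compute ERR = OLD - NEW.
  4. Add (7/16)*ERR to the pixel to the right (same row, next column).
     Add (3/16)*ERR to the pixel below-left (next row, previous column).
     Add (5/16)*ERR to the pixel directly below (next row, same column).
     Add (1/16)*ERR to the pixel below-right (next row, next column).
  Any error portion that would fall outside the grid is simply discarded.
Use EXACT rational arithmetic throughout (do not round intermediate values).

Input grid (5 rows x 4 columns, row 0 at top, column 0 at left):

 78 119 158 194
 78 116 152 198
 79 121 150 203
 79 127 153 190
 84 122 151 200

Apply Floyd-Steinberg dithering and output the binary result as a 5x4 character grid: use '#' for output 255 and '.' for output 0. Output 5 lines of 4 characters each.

Answer: .#.#
.###
..#.
.#.#
.###

Derivation:
(0,0): OLD=78 → NEW=0, ERR=78
(0,1): OLD=1225/8 → NEW=255, ERR=-815/8
(0,2): OLD=14519/128 → NEW=0, ERR=14519/128
(0,3): OLD=498945/2048 → NEW=255, ERR=-23295/2048
(1,0): OLD=10659/128 → NEW=0, ERR=10659/128
(1,1): OLD=150261/1024 → NEW=255, ERR=-110859/1024
(1,2): OLD=4311705/32768 → NEW=255, ERR=-4044135/32768
(1,3): OLD=77353343/524288 → NEW=255, ERR=-56340097/524288
(2,0): OLD=1388119/16384 → NEW=0, ERR=1388119/16384
(2,1): OLD=55731373/524288 → NEW=0, ERR=55731373/524288
(2,2): OLD=137387489/1048576 → NEW=255, ERR=-129999391/1048576
(2,3): OLD=1802965821/16777216 → NEW=0, ERR=1802965821/16777216
(3,0): OLD=1051993191/8388608 → NEW=0, ERR=1051993191/8388608
(3,1): OLD=26458845177/134217728 → NEW=255, ERR=-7766675463/134217728
(3,2): OLD=248537070855/2147483648 → NEW=0, ERR=248537070855/2147483648
(3,3): OLD=9155769158577/34359738368 → NEW=255, ERR=394035874737/34359738368
(4,0): OLD=241248055323/2147483648 → NEW=0, ERR=241248055323/2147483648
(4,1): OLD=3137105950289/17179869184 → NEW=255, ERR=-1243760691631/17179869184
(4,2): OLD=84677282588337/549755813888 → NEW=255, ERR=-55510449953103/549755813888
(4,3): OLD=1465793814887719/8796093022208 → NEW=255, ERR=-777209905775321/8796093022208
Row 0: .#.#
Row 1: .###
Row 2: ..#.
Row 3: .#.#
Row 4: .###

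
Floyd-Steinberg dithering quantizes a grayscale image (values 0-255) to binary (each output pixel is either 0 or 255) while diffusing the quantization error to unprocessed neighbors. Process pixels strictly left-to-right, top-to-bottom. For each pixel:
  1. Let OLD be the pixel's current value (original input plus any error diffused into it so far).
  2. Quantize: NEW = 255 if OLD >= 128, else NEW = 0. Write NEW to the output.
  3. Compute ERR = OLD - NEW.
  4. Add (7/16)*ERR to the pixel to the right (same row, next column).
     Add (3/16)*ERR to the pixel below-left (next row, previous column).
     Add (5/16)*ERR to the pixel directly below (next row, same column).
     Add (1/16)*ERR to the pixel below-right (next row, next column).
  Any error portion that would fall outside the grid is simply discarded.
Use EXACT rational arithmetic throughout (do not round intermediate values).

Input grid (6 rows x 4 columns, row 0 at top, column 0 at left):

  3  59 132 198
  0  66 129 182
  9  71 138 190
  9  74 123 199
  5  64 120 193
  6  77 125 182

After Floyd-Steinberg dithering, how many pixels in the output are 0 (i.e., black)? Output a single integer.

(0,0): OLD=3 → NEW=0, ERR=3
(0,1): OLD=965/16 → NEW=0, ERR=965/16
(0,2): OLD=40547/256 → NEW=255, ERR=-24733/256
(0,3): OLD=637877/4096 → NEW=255, ERR=-406603/4096
(1,0): OLD=3135/256 → NEW=0, ERR=3135/256
(1,1): OLD=148025/2048 → NEW=0, ERR=148025/2048
(1,2): OLD=7575085/65536 → NEW=0, ERR=7575085/65536
(1,3): OLD=205006539/1048576 → NEW=255, ERR=-62380341/1048576
(2,0): OLD=864387/32768 → NEW=0, ERR=864387/32768
(2,1): OLD=133762129/1048576 → NEW=0, ERR=133762129/1048576
(2,2): OLD=468280661/2097152 → NEW=255, ERR=-66493099/2097152
(2,3): OLD=5528489697/33554432 → NEW=255, ERR=-3027890463/33554432
(3,0): OLD=690583251/16777216 → NEW=0, ERR=690583251/16777216
(3,1): OLD=34246008589/268435456 → NEW=0, ERR=34246008589/268435456
(3,2): OLD=687021188083/4294967296 → NEW=255, ERR=-408195472397/4294967296
(3,3): OLD=8743779800613/68719476736 → NEW=0, ERR=8743779800613/68719476736
(4,0): OLD=179459522327/4294967296 → NEW=0, ERR=179459522327/4294967296
(4,1): OLD=3673073374789/34359738368 → NEW=0, ERR=3673073374789/34359738368
(4,2): OLD=185707102389029/1099511627776 → NEW=255, ERR=-94668362693851/1099511627776
(4,3): OLD=3327617710830739/17592186044416 → NEW=255, ERR=-1158389730495341/17592186044416
(5,0): OLD=21496135900775/549755813888 → NEW=0, ERR=21496135900775/549755813888
(5,1): OLD=2005172517631281/17592186044416 → NEW=0, ERR=2005172517631281/17592186044416
(5,2): OLD=1251642346035901/8796093022208 → NEW=255, ERR=-991361374627139/8796093022208
(5,3): OLD=30042744060981125/281474976710656 → NEW=0, ERR=30042744060981125/281474976710656
Output grid:
  Row 0: ..##  (2 black, running=2)
  Row 1: ...#  (3 black, running=5)
  Row 2: ..##  (2 black, running=7)
  Row 3: ..#.  (3 black, running=10)
  Row 4: ..##  (2 black, running=12)
  Row 5: ..#.  (3 black, running=15)

Answer: 15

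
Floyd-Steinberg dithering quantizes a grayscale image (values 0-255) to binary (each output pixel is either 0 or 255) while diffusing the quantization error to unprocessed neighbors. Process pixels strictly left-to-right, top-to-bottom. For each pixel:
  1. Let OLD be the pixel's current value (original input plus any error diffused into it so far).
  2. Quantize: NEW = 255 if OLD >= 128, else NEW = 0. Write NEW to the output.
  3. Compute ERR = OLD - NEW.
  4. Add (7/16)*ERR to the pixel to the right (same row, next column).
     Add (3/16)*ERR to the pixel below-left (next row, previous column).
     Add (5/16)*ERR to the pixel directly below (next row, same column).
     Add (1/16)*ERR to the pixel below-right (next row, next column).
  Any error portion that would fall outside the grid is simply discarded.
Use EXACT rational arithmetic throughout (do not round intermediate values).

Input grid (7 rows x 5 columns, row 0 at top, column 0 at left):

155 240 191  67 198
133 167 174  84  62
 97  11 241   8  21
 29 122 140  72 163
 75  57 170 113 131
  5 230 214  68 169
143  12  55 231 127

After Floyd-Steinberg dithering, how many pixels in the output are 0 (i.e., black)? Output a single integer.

(0,0): OLD=155 → NEW=255, ERR=-100
(0,1): OLD=785/4 → NEW=255, ERR=-235/4
(0,2): OLD=10579/64 → NEW=255, ERR=-5741/64
(0,3): OLD=28421/1024 → NEW=0, ERR=28421/1024
(0,4): OLD=3442979/16384 → NEW=255, ERR=-734941/16384
(1,0): OLD=5807/64 → NEW=0, ERR=5807/64
(1,1): OLD=84617/512 → NEW=255, ERR=-45943/512
(1,2): OLD=1773437/16384 → NEW=0, ERR=1773437/16384
(1,3): OLD=8258329/65536 → NEW=0, ERR=8258329/65536
(1,4): OLD=109940139/1048576 → NEW=0, ERR=109940139/1048576
(2,0): OLD=889075/8192 → NEW=0, ERR=889075/8192
(2,1): OLD=14786657/262144 → NEW=0, ERR=14786657/262144
(2,2): OLD=1331785955/4194304 → NEW=255, ERR=262238435/4194304
(2,3): OLD=6788486777/67108864 → NEW=0, ERR=6788486777/67108864
(2,4): OLD=113705359119/1073741824 → NEW=0, ERR=113705359119/1073741824
(3,0): OLD=308246787/4194304 → NEW=0, ERR=308246787/4194304
(3,1): OLD=6384931591/33554432 → NEW=255, ERR=-2171448569/33554432
(3,2): OLD=165053494717/1073741824 → NEW=255, ERR=-108750670403/1073741824
(3,3): OLD=178377993413/2147483648 → NEW=0, ERR=178377993413/2147483648
(3,4): OLD=8203568475929/34359738368 → NEW=255, ERR=-558164807911/34359738368
(4,0): OLD=46080844173/536870912 → NEW=0, ERR=46080844173/536870912
(4,1): OLD=1029611757133/17179869184 → NEW=0, ERR=1029611757133/17179869184
(4,2): OLD=48405763022755/274877906944 → NEW=255, ERR=-21688103247965/274877906944
(4,3): OLD=418088321790285/4398046511104 → NEW=0, ERR=418088321790285/4398046511104
(4,4): OLD=12153016393252763/70368744177664 → NEW=255, ERR=-5791013372051557/70368744177664
(5,0): OLD=11836159873799/274877906944 → NEW=0, ERR=11836159873799/274877906944
(5,1): OLD=567650919856917/2199023255552 → NEW=255, ERR=6899989691157/2199023255552
(5,2): OLD=14938308425055997/70368744177664 → NEW=255, ERR=-3005721340248323/70368744177664
(5,3): OLD=16510753869787315/281474976710656 → NEW=0, ERR=16510753869787315/281474976710656
(5,4): OLD=787620999267672129/4503599627370496 → NEW=255, ERR=-360796905711804351/4503599627370496
(6,0): OLD=5525511572728407/35184372088832 → NEW=255, ERR=-3446503309923753/35184372088832
(6,1): OLD=-39623356199288359/1125899906842624 → NEW=0, ERR=-39623356199288359/1125899906842624
(6,2): OLD=674632558565944931/18014398509481984 → NEW=0, ERR=674632558565944931/18014398509481984
(6,3): OLD=71488058507693745281/288230376151711744 → NEW=255, ERR=-2010687410992749439/288230376151711744
(6,4): OLD=473061314598213835975/4611686018427387904 → NEW=0, ERR=473061314598213835975/4611686018427387904
Output grid:
  Row 0: ###.#  (1 black, running=1)
  Row 1: .#...  (4 black, running=5)
  Row 2: ..#..  (4 black, running=9)
  Row 3: .##.#  (2 black, running=11)
  Row 4: ..#.#  (3 black, running=14)
  Row 5: .##.#  (2 black, running=16)
  Row 6: #..#.  (3 black, running=19)

Answer: 19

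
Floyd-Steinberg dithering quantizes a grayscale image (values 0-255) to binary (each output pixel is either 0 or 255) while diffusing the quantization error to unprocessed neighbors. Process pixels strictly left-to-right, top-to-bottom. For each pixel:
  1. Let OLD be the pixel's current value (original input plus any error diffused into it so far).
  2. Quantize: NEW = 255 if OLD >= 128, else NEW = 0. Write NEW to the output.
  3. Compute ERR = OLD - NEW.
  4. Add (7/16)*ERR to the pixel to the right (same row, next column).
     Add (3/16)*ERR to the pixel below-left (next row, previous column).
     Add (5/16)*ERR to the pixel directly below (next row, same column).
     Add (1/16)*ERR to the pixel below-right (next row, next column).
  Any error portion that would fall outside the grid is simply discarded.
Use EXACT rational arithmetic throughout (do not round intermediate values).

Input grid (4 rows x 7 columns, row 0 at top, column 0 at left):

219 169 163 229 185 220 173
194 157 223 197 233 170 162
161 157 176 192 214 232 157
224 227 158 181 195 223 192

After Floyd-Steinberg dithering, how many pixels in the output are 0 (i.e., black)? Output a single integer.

(0,0): OLD=219 → NEW=255, ERR=-36
(0,1): OLD=613/4 → NEW=255, ERR=-407/4
(0,2): OLD=7583/64 → NEW=0, ERR=7583/64
(0,3): OLD=287577/1024 → NEW=255, ERR=26457/1024
(0,4): OLD=3216239/16384 → NEW=255, ERR=-961681/16384
(0,5): OLD=50939913/262144 → NEW=255, ERR=-15906807/262144
(0,6): OLD=614266943/4194304 → NEW=255, ERR=-455280577/4194304
(1,0): OLD=10475/64 → NEW=255, ERR=-5845/64
(1,1): OLD=53869/512 → NEW=0, ERR=53869/512
(1,2): OLD=4989617/16384 → NEW=255, ERR=811697/16384
(1,3): OLD=14624253/65536 → NEW=255, ERR=-2087427/65536
(1,4): OLD=800942967/4194304 → NEW=255, ERR=-268604553/4194304
(1,5): OLD=3321849191/33554432 → NEW=0, ERR=3321849191/33554432
(1,6): OLD=89978737705/536870912 → NEW=255, ERR=-46923344855/536870912
(2,0): OLD=1246719/8192 → NEW=255, ERR=-842241/8192
(2,1): OLD=38923045/262144 → NEW=255, ERR=-27923675/262144
(2,2): OLD=610199343/4194304 → NEW=255, ERR=-459348177/4194304
(2,3): OLD=4201734391/33554432 → NEW=0, ERR=4201734391/33554432
(2,4): OLD=71227559367/268435456 → NEW=255, ERR=2776518087/268435456
(2,5): OLD=2122332596493/8589934592 → NEW=255, ERR=-68100724467/8589934592
(2,6): OLD=18197736428331/137438953472 → NEW=255, ERR=-16849196707029/137438953472
(3,0): OLD=720994511/4194304 → NEW=255, ERR=-348553009/4194304
(3,1): OLD=4375337571/33554432 → NEW=255, ERR=-4181042589/33554432
(3,2): OLD=23107675833/268435456 → NEW=0, ERR=23107675833/268435456
(3,3): OLD=271535864495/1073741824 → NEW=255, ERR=-2268300625/1073741824
(3,4): OLD=27989155816655/137438953472 → NEW=255, ERR=-7057777318705/137438953472
(3,5): OLD=193201836969629/1099511627776 → NEW=255, ERR=-87173628113251/1099511627776
(3,6): OLD=2084799562722179/17592186044416 → NEW=0, ERR=2084799562722179/17592186044416
Output grid:
  Row 0: ##.####  (1 black, running=1)
  Row 1: #.###.#  (2 black, running=3)
  Row 2: ###.###  (1 black, running=4)
  Row 3: ##.###.  (2 black, running=6)

Answer: 6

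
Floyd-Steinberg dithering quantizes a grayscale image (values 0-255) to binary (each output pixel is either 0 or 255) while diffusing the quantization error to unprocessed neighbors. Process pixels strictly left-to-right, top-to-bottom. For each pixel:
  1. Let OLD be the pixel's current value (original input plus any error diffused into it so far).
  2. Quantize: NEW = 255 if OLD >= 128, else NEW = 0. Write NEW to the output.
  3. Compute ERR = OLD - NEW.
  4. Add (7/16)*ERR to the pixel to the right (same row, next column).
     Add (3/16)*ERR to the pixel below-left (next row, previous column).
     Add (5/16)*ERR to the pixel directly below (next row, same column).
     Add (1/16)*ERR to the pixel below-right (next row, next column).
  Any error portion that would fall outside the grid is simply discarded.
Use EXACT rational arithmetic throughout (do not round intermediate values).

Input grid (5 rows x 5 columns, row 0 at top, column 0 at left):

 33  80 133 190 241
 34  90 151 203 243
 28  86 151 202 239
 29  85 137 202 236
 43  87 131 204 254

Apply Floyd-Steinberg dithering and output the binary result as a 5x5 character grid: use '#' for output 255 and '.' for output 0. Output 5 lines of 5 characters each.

(0,0): OLD=33 → NEW=0, ERR=33
(0,1): OLD=1511/16 → NEW=0, ERR=1511/16
(0,2): OLD=44625/256 → NEW=255, ERR=-20655/256
(0,3): OLD=633655/4096 → NEW=255, ERR=-410825/4096
(0,4): OLD=12918401/65536 → NEW=255, ERR=-3793279/65536
(1,0): OLD=15877/256 → NEW=0, ERR=15877/256
(1,1): OLD=273571/2048 → NEW=255, ERR=-248669/2048
(1,2): OLD=3916511/65536 → NEW=0, ERR=3916511/65536
(1,3): OLD=47685747/262144 → NEW=255, ERR=-19160973/262144
(1,4): OLD=782930681/4194304 → NEW=255, ERR=-286616839/4194304
(2,0): OLD=806577/32768 → NEW=0, ERR=806577/32768
(2,1): OLD=77496619/1048576 → NEW=0, ERR=77496619/1048576
(2,2): OLD=3031906625/16777216 → NEW=255, ERR=-1246283455/16777216
(2,3): OLD=36931691315/268435456 → NEW=255, ERR=-31519349965/268435456
(2,4): OLD=694523509157/4294967296 → NEW=255, ERR=-400693151323/4294967296
(3,0): OLD=848081441/16777216 → NEW=0, ERR=848081441/16777216
(3,1): OLD=15813715213/134217728 → NEW=0, ERR=15813715213/134217728
(3,2): OLD=635380940703/4294967296 → NEW=255, ERR=-459835719777/4294967296
(3,3): OLD=827476030823/8589934592 → NEW=0, ERR=827476030823/8589934592
(3,4): OLD=33212374523043/137438953472 → NEW=255, ERR=-1834558612317/137438953472
(4,0): OLD=173706200143/2147483648 → NEW=0, ERR=173706200143/2147483648
(4,1): OLD=9778277401679/68719476736 → NEW=255, ERR=-7745189166001/68719476736
(4,2): OLD=80988888423297/1099511627776 → NEW=0, ERR=80988888423297/1099511627776
(4,3): OLD=4523565480792143/17592186044416 → NEW=255, ERR=37558039466063/17592186044416
(4,4): OLD=72278103760011689/281474976710656 → NEW=255, ERR=501984698794409/281474976710656
Row 0: ..###
Row 1: .#.##
Row 2: ..###
Row 3: ..#.#
Row 4: .#.##

Answer: ..###
.#.##
..###
..#.#
.#.##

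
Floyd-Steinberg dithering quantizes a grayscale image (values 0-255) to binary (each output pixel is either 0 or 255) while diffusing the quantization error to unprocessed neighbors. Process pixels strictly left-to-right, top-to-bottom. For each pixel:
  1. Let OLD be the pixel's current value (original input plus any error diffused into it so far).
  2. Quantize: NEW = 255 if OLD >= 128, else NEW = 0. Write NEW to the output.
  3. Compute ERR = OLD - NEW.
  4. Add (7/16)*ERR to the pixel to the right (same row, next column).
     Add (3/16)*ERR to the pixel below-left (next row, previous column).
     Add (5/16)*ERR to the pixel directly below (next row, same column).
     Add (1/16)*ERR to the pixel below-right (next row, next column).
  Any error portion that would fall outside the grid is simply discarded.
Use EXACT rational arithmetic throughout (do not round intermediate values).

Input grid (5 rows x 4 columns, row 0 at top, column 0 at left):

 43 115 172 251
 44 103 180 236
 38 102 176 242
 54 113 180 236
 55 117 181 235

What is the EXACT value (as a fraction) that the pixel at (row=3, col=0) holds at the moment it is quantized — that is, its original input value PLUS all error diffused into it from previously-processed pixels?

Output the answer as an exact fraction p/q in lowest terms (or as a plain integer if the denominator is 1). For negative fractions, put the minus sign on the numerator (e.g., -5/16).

(0,0): OLD=43 → NEW=0, ERR=43
(0,1): OLD=2141/16 → NEW=255, ERR=-1939/16
(0,2): OLD=30459/256 → NEW=0, ERR=30459/256
(0,3): OLD=1241309/4096 → NEW=255, ERR=196829/4096
(1,0): OLD=8887/256 → NEW=0, ERR=8887/256
(1,1): OLD=215681/2048 → NEW=0, ERR=215681/2048
(1,2): OLD=17346837/65536 → NEW=255, ERR=635157/65536
(1,3): OLD=275453859/1048576 → NEW=255, ERR=8066979/1048576
(2,0): OLD=2247707/32768 → NEW=0, ERR=2247707/32768
(2,1): OLD=177112153/1048576 → NEW=255, ERR=-90274727/1048576
(2,2): OLD=313288637/2097152 → NEW=255, ERR=-221485123/2097152
(2,3): OLD=6670771497/33554432 → NEW=255, ERR=-1885608663/33554432
(3,0): OLD=994778603/16777216 → NEW=0, ERR=994778603/16777216
Target (3,0): original=54, with diffused error = 994778603/16777216

Answer: 994778603/16777216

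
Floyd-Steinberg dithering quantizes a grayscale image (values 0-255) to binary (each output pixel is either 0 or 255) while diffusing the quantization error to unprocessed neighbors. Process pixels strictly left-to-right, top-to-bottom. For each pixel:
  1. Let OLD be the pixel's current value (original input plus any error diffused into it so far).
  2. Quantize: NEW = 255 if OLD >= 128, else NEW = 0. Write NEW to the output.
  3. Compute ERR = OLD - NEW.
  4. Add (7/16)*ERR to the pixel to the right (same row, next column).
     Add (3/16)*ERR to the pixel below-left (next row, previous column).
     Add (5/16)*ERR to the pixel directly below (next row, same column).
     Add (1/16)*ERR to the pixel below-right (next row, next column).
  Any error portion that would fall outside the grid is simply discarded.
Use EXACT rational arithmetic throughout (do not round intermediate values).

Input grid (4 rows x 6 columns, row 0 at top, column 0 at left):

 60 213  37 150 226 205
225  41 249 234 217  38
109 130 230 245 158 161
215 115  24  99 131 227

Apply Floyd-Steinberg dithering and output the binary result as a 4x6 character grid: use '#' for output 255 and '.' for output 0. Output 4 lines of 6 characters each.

(0,0): OLD=60 → NEW=0, ERR=60
(0,1): OLD=957/4 → NEW=255, ERR=-63/4
(0,2): OLD=1927/64 → NEW=0, ERR=1927/64
(0,3): OLD=167089/1024 → NEW=255, ERR=-94031/1024
(0,4): OLD=3044567/16384 → NEW=255, ERR=-1133353/16384
(0,5): OLD=45806049/262144 → NEW=255, ERR=-21040671/262144
(1,0): OLD=15411/64 → NEW=255, ERR=-909/64
(1,1): OLD=20101/512 → NEW=0, ERR=20101/512
(1,2): OLD=4216969/16384 → NEW=255, ERR=39049/16384
(1,3): OLD=12796453/65536 → NEW=255, ERR=-3915227/65536
(1,4): OLD=622675423/4194304 → NEW=255, ERR=-446872097/4194304
(1,5): OLD=-2551359895/67108864 → NEW=0, ERR=-2551359895/67108864
(2,0): OLD=916871/8192 → NEW=0, ERR=916871/8192
(2,1): OLD=50015517/262144 → NEW=255, ERR=-16831203/262144
(2,2): OLD=813304407/4194304 → NEW=255, ERR=-256243113/4194304
(2,3): OLD=6032238751/33554432 → NEW=255, ERR=-2524141409/33554432
(2,4): OLD=86900188573/1073741824 → NEW=0, ERR=86900188573/1073741824
(2,5): OLD=3055752210203/17179869184 → NEW=255, ERR=-1325114431717/17179869184
(3,0): OLD=997981111/4194304 → NEW=255, ERR=-71566409/4194304
(3,1): OLD=2785383435/33554432 → NEW=0, ERR=2785383435/33554432
(3,2): OLD=6203021601/268435456 → NEW=0, ERR=6203021601/268435456
(3,3): OLD=1665731357395/17179869184 → NEW=0, ERR=1665731357395/17179869184
(3,4): OLD=24676718350355/137438953472 → NEW=255, ERR=-10370214785005/137438953472
(3,5): OLD=384705422383933/2199023255552 → NEW=255, ERR=-176045507781827/2199023255552
Row 0: .#.###
Row 1: #.###.
Row 2: .###.#
Row 3: #...##

Answer: .#.###
#.###.
.###.#
#...##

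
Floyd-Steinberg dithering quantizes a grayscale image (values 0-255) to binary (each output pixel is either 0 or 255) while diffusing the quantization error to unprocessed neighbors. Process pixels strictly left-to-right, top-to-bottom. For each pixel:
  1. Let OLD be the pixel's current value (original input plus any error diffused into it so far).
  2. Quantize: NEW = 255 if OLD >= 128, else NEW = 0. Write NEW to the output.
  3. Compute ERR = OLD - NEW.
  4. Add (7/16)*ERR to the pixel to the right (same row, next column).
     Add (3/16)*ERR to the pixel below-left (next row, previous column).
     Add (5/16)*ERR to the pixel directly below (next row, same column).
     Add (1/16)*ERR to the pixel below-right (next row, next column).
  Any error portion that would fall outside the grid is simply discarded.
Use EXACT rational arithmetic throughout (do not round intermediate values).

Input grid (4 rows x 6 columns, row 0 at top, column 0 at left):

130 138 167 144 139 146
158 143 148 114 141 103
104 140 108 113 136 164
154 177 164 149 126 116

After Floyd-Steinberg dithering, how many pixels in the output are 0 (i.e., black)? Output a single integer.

(0,0): OLD=130 → NEW=255, ERR=-125
(0,1): OLD=1333/16 → NEW=0, ERR=1333/16
(0,2): OLD=52083/256 → NEW=255, ERR=-13197/256
(0,3): OLD=497445/4096 → NEW=0, ERR=497445/4096
(0,4): OLD=12591619/65536 → NEW=255, ERR=-4120061/65536
(0,5): OLD=124251669/1048576 → NEW=0, ERR=124251669/1048576
(1,0): OLD=34447/256 → NEW=255, ERR=-30833/256
(1,1): OLD=202473/2048 → NEW=0, ERR=202473/2048
(1,2): OLD=13311773/65536 → NEW=255, ERR=-3399907/65536
(1,3): OLD=29948825/262144 → NEW=0, ERR=29948825/262144
(1,4): OLD=3374650603/16777216 → NEW=255, ERR=-903539477/16777216
(1,5): OLD=30209473533/268435456 → NEW=0, ERR=30209473533/268435456
(2,0): OLD=2781971/32768 → NEW=0, ERR=2781971/32768
(2,1): OLD=200050945/1048576 → NEW=255, ERR=-67335935/1048576
(2,2): OLD=1531647299/16777216 → NEW=0, ERR=1531647299/16777216
(2,3): OLD=23528683499/134217728 → NEW=255, ERR=-10696837141/134217728
(2,4): OLD=483372691521/4294967296 → NEW=0, ERR=483372691521/4294967296
(2,5): OLD=16839054801879/68719476736 → NEW=255, ERR=-684411765801/68719476736
(3,0): OLD=2826798819/16777216 → NEW=255, ERR=-1451391261/16777216
(3,1): OLD=18992886567/134217728 → NEW=255, ERR=-15232634073/134217728
(3,2): OLD=133057630309/1073741824 → NEW=0, ERR=133057630309/1073741824
(3,3): OLD=14095541522863/68719476736 → NEW=255, ERR=-3427925044817/68719476736
(3,4): OLD=72841394597071/549755813888 → NEW=255, ERR=-67346337944369/549755813888
(3,5): OLD=583417658848193/8796093022208 → NEW=0, ERR=583417658848193/8796093022208
Output grid:
  Row 0: #.#.#.  (3 black, running=3)
  Row 1: #.#.#.  (3 black, running=6)
  Row 2: .#.#.#  (3 black, running=9)
  Row 3: ##.##.  (2 black, running=11)

Answer: 11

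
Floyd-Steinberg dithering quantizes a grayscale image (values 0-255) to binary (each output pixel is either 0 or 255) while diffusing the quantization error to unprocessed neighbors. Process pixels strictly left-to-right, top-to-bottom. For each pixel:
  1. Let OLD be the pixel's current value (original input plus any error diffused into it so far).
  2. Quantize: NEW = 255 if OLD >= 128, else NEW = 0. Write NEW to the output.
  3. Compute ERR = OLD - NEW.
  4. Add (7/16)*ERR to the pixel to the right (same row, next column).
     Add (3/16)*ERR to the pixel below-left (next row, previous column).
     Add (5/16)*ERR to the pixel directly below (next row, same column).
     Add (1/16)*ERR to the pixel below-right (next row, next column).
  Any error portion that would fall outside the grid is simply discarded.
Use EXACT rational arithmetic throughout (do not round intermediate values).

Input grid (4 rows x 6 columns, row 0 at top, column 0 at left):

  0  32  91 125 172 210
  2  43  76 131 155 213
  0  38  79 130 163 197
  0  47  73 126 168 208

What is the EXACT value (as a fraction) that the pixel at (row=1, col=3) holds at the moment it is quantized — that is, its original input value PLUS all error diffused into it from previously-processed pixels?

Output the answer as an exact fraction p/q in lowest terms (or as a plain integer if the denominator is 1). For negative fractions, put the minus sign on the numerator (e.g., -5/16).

Answer: 136969/4096

Derivation:
(0,0): OLD=0 → NEW=0, ERR=0
(0,1): OLD=32 → NEW=0, ERR=32
(0,2): OLD=105 → NEW=0, ERR=105
(0,3): OLD=2735/16 → NEW=255, ERR=-1345/16
(0,4): OLD=34617/256 → NEW=255, ERR=-30663/256
(0,5): OLD=645519/4096 → NEW=255, ERR=-398961/4096
(1,0): OLD=8 → NEW=0, ERR=8
(1,1): OLD=1219/16 → NEW=0, ERR=1219/16
(1,2): OLD=16433/128 → NEW=255, ERR=-16207/128
(1,3): OLD=136969/4096 → NEW=0, ERR=136969/4096
Target (1,3): original=131, with diffused error = 136969/4096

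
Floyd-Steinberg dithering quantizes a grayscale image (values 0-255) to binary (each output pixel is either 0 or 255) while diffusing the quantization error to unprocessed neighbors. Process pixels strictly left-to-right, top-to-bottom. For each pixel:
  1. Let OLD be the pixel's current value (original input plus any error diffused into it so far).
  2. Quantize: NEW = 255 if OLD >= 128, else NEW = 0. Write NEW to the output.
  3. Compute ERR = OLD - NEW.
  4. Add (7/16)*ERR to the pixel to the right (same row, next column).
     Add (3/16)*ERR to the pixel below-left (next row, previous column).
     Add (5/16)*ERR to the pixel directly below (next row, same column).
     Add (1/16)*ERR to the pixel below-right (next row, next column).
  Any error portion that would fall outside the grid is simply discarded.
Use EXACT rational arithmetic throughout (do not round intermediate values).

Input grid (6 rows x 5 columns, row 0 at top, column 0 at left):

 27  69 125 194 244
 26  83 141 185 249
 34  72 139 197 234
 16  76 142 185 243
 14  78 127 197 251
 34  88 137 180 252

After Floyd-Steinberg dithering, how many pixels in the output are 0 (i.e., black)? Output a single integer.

(0,0): OLD=27 → NEW=0, ERR=27
(0,1): OLD=1293/16 → NEW=0, ERR=1293/16
(0,2): OLD=41051/256 → NEW=255, ERR=-24229/256
(0,3): OLD=625021/4096 → NEW=255, ERR=-419459/4096
(0,4): OLD=13054571/65536 → NEW=255, ERR=-3657109/65536
(1,0): OLD=12695/256 → NEW=0, ERR=12695/256
(1,1): OLD=233249/2048 → NEW=0, ERR=233249/2048
(1,2): OLD=9640373/65536 → NEW=255, ERR=-7071307/65536
(1,3): OLD=23439185/262144 → NEW=0, ERR=23439185/262144
(1,4): OLD=1108468435/4194304 → NEW=255, ERR=38920915/4194304
(2,0): OLD=2321659/32768 → NEW=0, ERR=2321659/32768
(2,1): OLD=127356537/1048576 → NEW=0, ERR=127356537/1048576
(2,2): OLD=3058517931/16777216 → NEW=255, ERR=-1219672149/16777216
(2,3): OLD=50501415377/268435456 → NEW=255, ERR=-17949625903/268435456
(2,4): OLD=915831384183/4294967296 → NEW=255, ERR=-179385276297/4294967296
(3,0): OLD=1021970507/16777216 → NEW=0, ERR=1021970507/16777216
(3,1): OLD=17636542063/134217728 → NEW=255, ERR=-16588978577/134217728
(3,2): OLD=258820279797/4294967296 → NEW=0, ERR=258820279797/4294967296
(3,3): OLD=1529810397933/8589934592 → NEW=255, ERR=-660622923027/8589934592
(3,4): OLD=26405064440641/137438953472 → NEW=255, ERR=-8641868694719/137438953472
(4,0): OLD=21176655621/2147483648 → NEW=0, ERR=21176655621/2147483648
(4,1): OLD=4040441080965/68719476736 → NEW=0, ERR=4040441080965/68719476736
(4,2): OLD=164278179493995/1099511627776 → NEW=255, ERR=-116097285588885/1099511627776
(4,3): OLD=2089034123845253/17592186044416 → NEW=0, ERR=2089034123845253/17592186044416
(4,4): OLD=78389706310311971/281474976710656 → NEW=255, ERR=6613587249094691/281474976710656
(5,0): OLD=52892983486639/1099511627776 → NEW=0, ERR=52892983486639/1099511627776
(5,1): OLD=952074566851789/8796093022208 → NEW=0, ERR=952074566851789/8796093022208
(5,2): OLD=49904788186436917/281474976710656 → NEW=255, ERR=-21871330874780363/281474976710656
(5,3): OLD=203697800836844123/1125899906842624 → NEW=255, ERR=-83406675408024997/1125899906842624
(5,4): OLD=4221751625441275001/18014398509481984 → NEW=255, ERR=-371919994476630919/18014398509481984
Output grid:
  Row 0: ..###  (2 black, running=2)
  Row 1: ..#.#  (3 black, running=5)
  Row 2: ..###  (2 black, running=7)
  Row 3: .#.##  (2 black, running=9)
  Row 4: ..#.#  (3 black, running=12)
  Row 5: ..###  (2 black, running=14)

Answer: 14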